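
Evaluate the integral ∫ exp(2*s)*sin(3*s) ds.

2*exp(2*s)*sin(3*s)/13 - 3*exp(2*s)*cos(3*s)/13 + C

Let I denote the integral. Integrate by parts with u = sin(3*s), dv = exp(2*s) ds, so v = exp(2*s)/2: I = exp(2*s)*sin(3*s)/2 − (3/2)·∫ exp(2*s)*cos(3*s) ds.
Apply parts again with u = cos(3*s), dv = exp(2*s) ds: ∫ exp(2*s)*cos(3*s) ds = exp(2*s)*cos(3*s)/2 + (3/2)·I. Substituting back brings back I: I = exp(2*s)*sin(3*s)/2 - 3*exp(2*s)*cos(3*s)/4 − (9/4)·I.
Solving for I: (1 + 9/4)·I equals the remaining terms, so I = (4/13)·(exp(2*s)*sin(3*s)/2 - 3*exp(2*s)*cos(3*s)/4).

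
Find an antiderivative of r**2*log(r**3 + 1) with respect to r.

Let u = r**3 + 1, so du = (3*r**2) dr.
The integral becomes (1/3)·∫ log(u) du; integrate by parts with u′=log(u), dv′=du.

r**3*log(r**3 + 1)/3 - r**3/3 + log(r**3 + 1)/3 + C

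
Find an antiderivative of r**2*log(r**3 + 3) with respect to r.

Let u = r**3 + 3, so du = (3*r**2) dr.
The integral becomes (1/3)·∫ log(u) du; integrate by parts with u′=log(u), dv′=du.

r**3*log(r**3 + 3)/3 - r**3/3 + log(r**3 + 3) + C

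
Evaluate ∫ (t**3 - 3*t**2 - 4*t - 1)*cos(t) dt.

Use integration by parts with u = t**3 - 3*t**2 - 4*t - 1, dv = cos(t) dt, so v = sin(t).
Apply parts 3 times (tabular method): alternate signs, differentiate u down to 0, integrate dv up.

t**3*sin(t) - 3*t**2*sin(t) + 3*t**2*cos(t) - 10*t*sin(t) - 6*t*cos(t) + 5*sin(t) - 10*cos(t) + C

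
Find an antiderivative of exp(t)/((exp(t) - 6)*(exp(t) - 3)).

Let u = e^t, du = e^t dt.
The integral becomes ∫ du/((u-3)(u-6)); decompose into partial fractions.

log(exp(t) - 6)/3 - log(exp(t) - 3)/3 + C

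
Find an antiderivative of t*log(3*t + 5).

Use integration by parts with u = log(3*t + 5), dv = t dt.
Then du = 3/(3*t + 5) dt and v = t**2/2.

t**2*log(3*t + 5)/2 - t**2/4 + 5*t/6 - 25*log(3*t + 5)/18 + C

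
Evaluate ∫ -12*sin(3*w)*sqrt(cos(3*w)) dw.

8*cos(3*w)**(3/2)/3 + C

Let u = cos(3*w), so du = (-3*sin(3*w)) dw.
Rewriting, the integral becomes 4·∫ √u du = 4·(2/3)u^(3/2).
Substituting back, u = cos(3*w).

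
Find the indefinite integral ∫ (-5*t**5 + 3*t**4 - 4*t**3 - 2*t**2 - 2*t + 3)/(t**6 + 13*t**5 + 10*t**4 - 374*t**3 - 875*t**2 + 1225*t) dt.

Factor the denominator: t*(t - 5)*(t - 1)*(t + 5)*(t + 7)**2.
Partial-fraction decomposition: 787181/(75264*(t + 7)) + 30843/(448*(t + 7)**2) - 17963/(1200*(t + 5)) + 7/(1536*(t - 1)) - 4769/(9600*(t - 5)) + 3/(1225*t).
Integrate each term; A/(t−a) gives A·log|t−a|; A/(t−a)² gives −A/(t−a).

3*log(t)/1225 - 4769*log(t - 5)/9600 + 7*log(t - 1)/1536 - 17963*log(t + 5)/1200 + 787181*log(t + 7)/75264 - 30843/(448*t + 3136) + C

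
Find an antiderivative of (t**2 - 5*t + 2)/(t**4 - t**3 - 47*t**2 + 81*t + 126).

Factor the denominator: (t - 6)*(t - 3)*(t + 1)*(t + 7).
Partial-fraction decomposition: -43/(390*(t + 7)) + 1/(21*(t + 1)) + 1/(30*(t - 3)) + 8/(273*(t - 6)).
Integrate each term: A/(t−a) contributes A·log|t−a|.

8*log(t - 6)/273 + log(t - 3)/30 + log(t + 1)/21 - 43*log(t + 7)/390 + C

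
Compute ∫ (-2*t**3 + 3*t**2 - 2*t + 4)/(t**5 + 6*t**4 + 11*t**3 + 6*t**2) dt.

-14*log(t)/9 + 11*log(t + 1)/2 - 9*log(t + 2) + 91*log(t + 3)/18 - 2/(3*t) + C

Factor the denominator: t**2*(t + 1)*(t + 2)*(t + 3).
Partial-fraction decomposition: 91/(18*(t + 3)) - 9/(t + 2) + 11/(2*(t + 1)) - 14/(9*t) + 2/(3*t**2).
Integrate each term; A/(t−a) gives A·log|t−a|; A/(t−a)² gives −A/(t−a).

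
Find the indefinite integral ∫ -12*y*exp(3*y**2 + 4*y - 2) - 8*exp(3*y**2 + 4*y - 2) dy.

-2*exp(3*y**2 + 4*y - 2) + C

Let u = 3*y**2 + 4*y - 2, so du = (6*y + 4) dy.
Rewriting, the integral becomes -2·∫ e^u du = -2·e^u.
Substituting back, u = 3*y**2 + 4*y - 2.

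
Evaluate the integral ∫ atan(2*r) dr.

r*atan(2*r) - log(4*r**2 + 1)/4 + C

Use integration by parts with u = arctan(2*r), dv = dr.
Then du = 2/(4*r**2 + 1) dr.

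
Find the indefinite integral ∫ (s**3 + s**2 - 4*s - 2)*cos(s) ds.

s**3*sin(s) + s**2*sin(s) + 3*s**2*cos(s) - 10*s*sin(s) + 2*s*cos(s) - 4*sin(s) - 10*cos(s) + C

Use integration by parts with u = s**3 + s**2 - 4*s - 2, dv = cos(s) ds, so v = sin(s).
Apply parts 3 times (tabular method): alternate signs, differentiate u down to 0, integrate dv up.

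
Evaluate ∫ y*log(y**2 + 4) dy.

y**2*log(y**2 + 4)/2 - y**2/2 + 2*log(y**2 + 4) + C

Let u = y**2 + 4, so du = (2*y) dy.
The integral becomes (1/2)·∫ log(u) du; integrate by parts with u′=log(u), dv′=du.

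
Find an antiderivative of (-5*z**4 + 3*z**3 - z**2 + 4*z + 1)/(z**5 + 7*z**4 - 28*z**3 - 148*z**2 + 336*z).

Factor the denominator: z*(z - 4)*(z - 2)*(z + 6)*(z + 7).
Partial-fraction decomposition: -4370/(231*(z + 7)) + 7187/(480*(z + 6)) + 17/(96*(z - 2)) - 1087/(880*(z - 4)) + 1/(336*z).
Integrate each term: A/(z−a) contributes A·log|z−a|.

log(z)/336 - 1087*log(z - 4)/880 + 17*log(z - 2)/96 + 7187*log(z + 6)/480 - 4370*log(z + 7)/231 + C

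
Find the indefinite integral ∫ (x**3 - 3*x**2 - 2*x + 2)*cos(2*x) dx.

x**3*sin(2*x)/2 - 3*x**2*sin(2*x)/2 + 3*x**2*cos(2*x)/4 - 7*x*sin(2*x)/4 - 3*x*cos(2*x)/2 + 7*sin(2*x)/4 - 7*cos(2*x)/8 + C

Use integration by parts with u = x**3 - 3*x**2 - 2*x + 2, dv = cos(2*x) dx, so v = sin(2*x)/2.
Apply parts 3 times (tabular method): alternate signs, differentiate u down to 0, integrate dv up.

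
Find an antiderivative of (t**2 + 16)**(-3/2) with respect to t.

Substitute t = 4·tan(θ), so dt = 4·sec(θ)^2 dθ and the radical becomes sqrt(t**2 + 16) = 4·sec(θ) by the Pythagorean identity.
Integrate the resulting trig expression in θ, then back-substitute tan(θ) = t/4, sec(θ) = sqrt(t**2 + 16)/4 (absorbing any constant into C).

t/(16*sqrt(t**2 + 16)) + C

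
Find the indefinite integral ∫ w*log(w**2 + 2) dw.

w**2*log(w**2 + 2)/2 - w**2/2 + log(w**2 + 2) + C

Let u = w**2 + 2, so du = (2*w) dw.
The integral becomes (1/2)·∫ log(u) du; integrate by parts with u′=log(u), dv′=du.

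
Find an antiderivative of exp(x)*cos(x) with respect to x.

Let I denote the integral. Integrate by parts with u = cos(x), dv = exp(x) dx, so v = exp(x): I = exp(x)*cos(x) + ∫ exp(x)*sin(x) dx.
Apply parts again with u = sin(x), dv = exp(x) dx: ∫ exp(x)*sin(x) dx = exp(x)*sin(x) − I. Substituting back brings back I: I = exp(x)*sin(x) + exp(x)*cos(x) − I.
Solving for I: (1 + 1)·I equals the remaining terms, so I = (1/2)·(exp(x)*sin(x) + exp(x)*cos(x)).

exp(x)*sin(x)/2 + exp(x)*cos(x)/2 + C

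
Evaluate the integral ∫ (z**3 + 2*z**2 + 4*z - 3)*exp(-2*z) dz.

Use integration by parts with u = z**3 + 2*z**2 + 4*z - 3, dv = exp(-2*z) dz, so v = -exp(-2*z)/2.
Apply parts 3 times (tabular method): alternate signs, differentiate u down to 0, integrate dv up.

(-4*z**3 - 14*z**2 - 30*z - 3)*exp(-2*z)/8 + C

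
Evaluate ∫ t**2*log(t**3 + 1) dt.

t**3*log(t**3 + 1)/3 - t**3/3 + log(t**3 + 1)/3 + C

Let u = t**3 + 1, so du = (3*t**2) dt.
The integral becomes (1/3)·∫ log(u) du; integrate by parts with u′=log(u), dv′=du.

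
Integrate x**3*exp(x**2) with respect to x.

(x**2 - 1)*exp(x**2)/2 + C

Let u = x², du = 2x dx; rewrite as (1/2)∫ u^1·exp(1u) du.
Now integrate by parts 1 time.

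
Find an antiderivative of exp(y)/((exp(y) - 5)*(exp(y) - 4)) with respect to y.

log(exp(y) - 5) - log(exp(y) - 4) + C

Let u = e^y, du = e^y dy.
The integral becomes ∫ du/((u-5)(u-4)); decompose into partial fractions.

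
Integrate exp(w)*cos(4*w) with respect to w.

4*exp(w)*sin(4*w)/17 + exp(w)*cos(4*w)/17 + C

Let I denote the integral. Integrate by parts with u = cos(4*w), dv = exp(w) dw, so v = exp(w): I = exp(w)*cos(4*w) + 4·∫ exp(w)*sin(4*w) dw.
Apply parts again with u = sin(4*w), dv = exp(w) dw: ∫ exp(w)*sin(4*w) dw = exp(w)*sin(4*w) − 4·I. Substituting back brings back I: I = 4*exp(w)*sin(4*w) + exp(w)*cos(4*w) − 16·I.
Solving for I: (1 + 16)·I equals the remaining terms, so I = (1/17)·(4*exp(w)*sin(4*w) + exp(w)*cos(4*w)).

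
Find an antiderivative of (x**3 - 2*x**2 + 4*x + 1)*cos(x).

x**3*sin(x) - 2*x**2*sin(x) + 3*x**2*cos(x) - 2*x*sin(x) - 4*x*cos(x) + 5*sin(x) - 2*cos(x) + C

Use integration by parts with u = x**3 - 2*x**2 + 4*x + 1, dv = cos(x) dx, so v = sin(x).
Apply parts 3 times (tabular method): alternate signs, differentiate u down to 0, integrate dv up.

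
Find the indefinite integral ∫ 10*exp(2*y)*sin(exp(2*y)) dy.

-5*cos(exp(2*y)) + C

Let u = exp(2*y), so du = (2*exp(2*y)) dy.
Rewriting, the integral becomes 5·∫ sin(u) du = 5·-cos(u).
Substituting back, u = exp(2*y).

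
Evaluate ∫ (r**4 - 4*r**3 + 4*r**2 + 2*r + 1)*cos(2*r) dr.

r**4*sin(2*r)/2 - 2*r**3*sin(2*r) + r**3*cos(2*r) + r**2*sin(2*r)/2 - 3*r**2*cos(2*r) + 4*r*sin(2*r) + r*cos(2*r)/2 + sin(2*r)/4 + 2*cos(2*r) + C

Use integration by parts with u = r**4 - 4*r**3 + 4*r**2 + 2*r + 1, dv = cos(2*r) dr, so v = sin(2*r)/2.
Apply parts 4 times (tabular method): alternate signs, differentiate u down to 0, integrate dv up.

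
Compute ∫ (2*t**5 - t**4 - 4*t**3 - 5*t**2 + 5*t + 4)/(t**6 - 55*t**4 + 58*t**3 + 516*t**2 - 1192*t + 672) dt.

Factor the denominator: (t - 6)*(t - 2)**2*(t - 1)*(t + 4)*(t + 7).
Partial-fraction decomposition: 34919/(25272*(t + 7)) - 268/(675*(t + 4)) - 1/(200*(t - 1)) - 985/(3888*(t - 2)) - 5/(108*(t - 2)**2) + 6623/(5200*(t - 6)).
Integrate each term; A/(t−a) gives A·log|t−a|; A/(t−a)² gives −A/(t−a).

6623*log(t - 6)/5200 - 985*log(t - 2)/3888 - log(t - 1)/200 - 268*log(t + 4)/675 + 34919*log(t + 7)/25272 + 5/(108*t - 216) + C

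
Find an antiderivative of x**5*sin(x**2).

-x**4*cos(x**2)/2 + x**2*sin(x**2) + cos(x**2) + C

Let u = x², du = 2x dx; rewrite as (1/2)∫ u^2·sin(1u) du.
Now integrate by parts 2 times.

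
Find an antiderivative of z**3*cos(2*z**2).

Let u = z², du = 2z dz; rewrite as (1/2)∫ u^1·cos(2u) du.
Now integrate by parts 1 time.

z**2*sin(2*z**2)/4 + cos(2*z**2)/8 + C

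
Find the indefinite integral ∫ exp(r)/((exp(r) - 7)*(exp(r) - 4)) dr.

log(exp(r) - 7)/3 - log(exp(r) - 4)/3 + C

Let u = e^r, du = e^r dr.
The integral becomes ∫ du/((u-4)(u-7)); decompose into partial fractions.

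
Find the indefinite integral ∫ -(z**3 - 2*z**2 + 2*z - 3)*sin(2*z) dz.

z**3*cos(2*z)/2 - 3*z**2*sin(2*z)/4 - z**2*cos(2*z) + z*sin(2*z) + z*cos(2*z)/4 - sin(2*z)/8 - cos(2*z) + C

Use integration by parts with u = z**3 - 2*z**2 + 2*z - 3, dv = -sin(2*z) dz, so v = cos(2*z)/2.
Apply parts 3 times (tabular method): alternate signs, differentiate u down to 0, integrate dv up.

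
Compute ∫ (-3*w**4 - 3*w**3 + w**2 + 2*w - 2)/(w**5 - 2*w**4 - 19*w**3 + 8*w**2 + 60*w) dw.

-log(w)/30 - 739*log(w - 5)/280 + 11*log(w - 2)/20 + 13*log(w + 2)/28 - 161*log(w + 3)/120 + C

Factor the denominator: w*(w - 5)*(w - 2)*(w + 2)*(w + 3).
Partial-fraction decomposition: -161/(120*(w + 3)) + 13/(28*(w + 2)) + 11/(20*(w - 2)) - 739/(280*(w - 5)) - 1/(30*w).
Integrate each term: A/(w−a) contributes A·log|w−a|.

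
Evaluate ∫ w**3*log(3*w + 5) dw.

w**4*log(3*w + 5)/4 - w**4/16 + 5*w**3/36 - 25*w**2/72 + 125*w/108 - 625*log(3*w + 5)/324 + C

Use integration by parts with u = log(3*w + 5), dv = w**3 dw.
Then du = 3/(3*w + 5) dw and v = w**4/4.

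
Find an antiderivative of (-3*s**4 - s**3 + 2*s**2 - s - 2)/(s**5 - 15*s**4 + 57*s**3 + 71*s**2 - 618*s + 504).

Factor the denominator: (s - 7)*(s - 6)*(s - 4)*(s - 1)*(s + 3).
Partial-fraction decomposition: -197/(2520*(s + 3)) + 1/(72*(s - 1)) - 403/(63*(s - 4)) + 404/(9*(s - 6)) - 7457/(180*(s - 7)).
Integrate each term: A/(s−a) contributes A·log|s−a|.

-7457*log(s - 7)/180 + 404*log(s - 6)/9 - 403*log(s - 4)/63 + log(s - 1)/72 - 197*log(s + 3)/2520 + C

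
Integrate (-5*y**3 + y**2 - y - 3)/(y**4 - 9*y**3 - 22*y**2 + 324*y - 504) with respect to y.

-1676*log(y - 7)/65 + 351*log(y - 6)/16 - 41*log(y - 2)/160 - 373*log(y + 6)/416 + C

Factor the denominator: (y - 7)*(y - 6)*(y - 2)*(y + 6).
Partial-fraction decomposition: -373/(416*(y + 6)) - 41/(160*(y - 2)) + 351/(16*(y - 6)) - 1676/(65*(y - 7)).
Integrate each term: A/(y−a) contributes A·log|y−a|.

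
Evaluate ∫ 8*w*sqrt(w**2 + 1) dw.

Let u = w**2 + 1, so du = (2*w) dw.
Rewriting, the integral becomes 4·∫ √u du = 4·(2/3)u^(3/2).
Substituting back, u = w**2 + 1.

8*(w**2 + 1)**(3/2)/3 + C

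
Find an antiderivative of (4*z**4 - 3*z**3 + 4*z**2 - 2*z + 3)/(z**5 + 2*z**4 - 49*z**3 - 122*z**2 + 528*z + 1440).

Factor the denominator: (z - 6)*(z - 4)*(z + 3)*(z + 4)*(z + 5).
Partial-fraction decomposition: 166/(11*(z + 5)) - 1291/(80*(z + 4)) + 25/(7*(z + 3)) - 99/(112*(z - 4)) + 519/(220*(z - 6)).
Integrate each term: A/(z−a) contributes A·log|z−a|.

519*log(z - 6)/220 - 99*log(z - 4)/112 + 25*log(z + 3)/7 - 1291*log(z + 4)/80 + 166*log(z + 5)/11 + C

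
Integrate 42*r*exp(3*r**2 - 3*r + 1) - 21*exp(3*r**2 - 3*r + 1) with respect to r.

Let u = 3*r**2 - 3*r + 1, so du = (6*r - 3) dr.
Rewriting, the integral becomes 7·∫ e^u du = 7·e^u.
Substituting back, u = 3*r**2 - 3*r + 1.

7*exp(3*r**2 - 3*r + 1) + C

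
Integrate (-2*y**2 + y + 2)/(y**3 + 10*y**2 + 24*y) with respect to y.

log(y)/12 + 17*log(y + 4)/4 - 19*log(y + 6)/3 + C

Factor the denominator: y*(y + 4)*(y + 6).
Partial-fraction decomposition: -19/(3*(y + 6)) + 17/(4*(y + 4)) + 1/(12*y).
Integrate each term: A/(y−a) contributes A·log|y−a|.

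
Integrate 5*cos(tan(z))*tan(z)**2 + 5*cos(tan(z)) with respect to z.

5*sin(tan(z)) + C

Let u = tan(z), so du = (tan(z)**2 + 1) dz.
Rewriting, the integral becomes 5·∫ cos(u) du = 5·sin(u).
Substituting back, u = tan(z).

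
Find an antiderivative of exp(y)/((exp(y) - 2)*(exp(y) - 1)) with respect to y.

Let u = e^y, du = e^y dy.
The integral becomes ∫ du/((u-2)(u-1)); decompose into partial fractions.

log(exp(y) - 2) - log(exp(y) - 1) + C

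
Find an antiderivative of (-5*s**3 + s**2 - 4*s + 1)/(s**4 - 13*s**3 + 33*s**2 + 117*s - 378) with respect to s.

-1693*log(s - 7)/40 + 1067*log(s - 6)/27 - 137*log(s - 3)/72 - 157*log(s + 3)/540 + C

Factor the denominator: (s - 7)*(s - 6)*(s - 3)*(s + 3).
Partial-fraction decomposition: -157/(540*(s + 3)) - 137/(72*(s - 3)) + 1067/(27*(s - 6)) - 1693/(40*(s - 7)).
Integrate each term: A/(s−a) contributes A·log|s−a|.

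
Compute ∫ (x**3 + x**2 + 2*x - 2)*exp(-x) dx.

Use integration by parts with u = x**3 + x**2 + 2*x - 2, dv = exp(-x) dx, so v = -exp(-x).
Apply parts 3 times (tabular method): alternate signs, differentiate u down to 0, integrate dv up.

(-x**3 - 4*x**2 - 10*x - 8)*exp(-x) + C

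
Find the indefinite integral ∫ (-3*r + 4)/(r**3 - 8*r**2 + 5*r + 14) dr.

-17*log(r - 7)/40 + 2*log(r - 2)/15 + 7*log(r + 1)/24 + C

Factor the denominator: (r - 7)*(r - 2)*(r + 1).
Partial-fraction decomposition: 7/(24*(r + 1)) + 2/(15*(r - 2)) - 17/(40*(r - 7)).
Integrate each term: A/(r−a) contributes A·log|r−a|.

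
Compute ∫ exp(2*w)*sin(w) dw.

Let I denote the integral. Integrate by parts with u = sin(w), dv = exp(2*w) dw, so v = exp(2*w)/2: I = exp(2*w)*sin(w)/2 − (1/2)·∫ exp(2*w)*cos(w) dw.
Apply parts again with u = cos(w), dv = exp(2*w) dw: ∫ exp(2*w)*cos(w) dw = exp(2*w)*cos(w)/2 + (1/2)·I. Substituting back brings back I: I = exp(2*w)*sin(w)/2 - exp(2*w)*cos(w)/4 − (1/4)·I.
Solving for I: (1 + 1/4)·I equals the remaining terms, so I = (4/5)·(exp(2*w)*sin(w)/2 - exp(2*w)*cos(w)/4).

2*exp(2*w)*sin(w)/5 - exp(2*w)*cos(w)/5 + C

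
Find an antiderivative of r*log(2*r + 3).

r**2*log(2*r + 3)/2 - r**2/4 + 3*r/4 - 9*log(2*r + 3)/8 + C

Use integration by parts with u = log(2*r + 3), dv = r dr.
Then du = 2/(2*r + 3) dr and v = r**2/2.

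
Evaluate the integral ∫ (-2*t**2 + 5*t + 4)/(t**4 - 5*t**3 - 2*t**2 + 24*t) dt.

Factor the denominator: t*(t - 4)*(t - 3)*(t + 2).
Partial-fraction decomposition: 7/(30*(t + 2)) - 1/(15*(t - 3)) - 1/(3*(t - 4)) + 1/(6*t).
Integrate each term: A/(t−a) contributes A·log|t−a|.

log(t)/6 - log(t - 4)/3 - log(t - 3)/15 + 7*log(t + 2)/30 + C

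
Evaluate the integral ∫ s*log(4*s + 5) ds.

Use integration by parts with u = log(4*s + 5), dv = s ds.
Then du = 4/(4*s + 5) ds and v = s**2/2.

s**2*log(4*s + 5)/2 - s**2/4 + 5*s/8 - 25*log(4*s + 5)/32 + C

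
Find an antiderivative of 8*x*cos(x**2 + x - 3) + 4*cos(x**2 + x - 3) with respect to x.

4*sin(x**2 + x - 3) + C

Let u = x**2 + x - 3, so du = (2*x + 1) dx.
Rewriting, the integral becomes 4·∫ cos(u) du = 4·sin(u).
Substituting back, u = x**2 + x - 3.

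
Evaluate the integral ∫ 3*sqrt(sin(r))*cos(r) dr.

Let u = sin(r), so du = (cos(r)) dr.
Rewriting, the integral becomes 3·∫ √u du = 3·(2/3)u^(3/2).
Substituting back, u = sin(r).

2*sin(r)**(3/2) + C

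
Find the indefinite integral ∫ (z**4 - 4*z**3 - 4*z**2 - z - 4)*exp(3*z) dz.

(27*z**4 - 144*z**3 + 36*z**2 - 51*z - 91)*exp(3*z)/81 + C

Use integration by parts with u = z**4 - 4*z**3 - 4*z**2 - z - 4, dv = exp(3*z) dz, so v = exp(3*z)/3.
Apply parts 4 times (tabular method): alternate signs, differentiate u down to 0, integrate dv up.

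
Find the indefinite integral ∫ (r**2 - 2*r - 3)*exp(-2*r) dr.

Use integration by parts with u = r**2 - 2*r - 3, dv = exp(-2*r) dr, so v = -exp(-2*r)/2.
Apply parts 2 times (tabular method): alternate signs, differentiate u down to 0, integrate dv up.

(-2*r**2 + 2*r + 7)*exp(-2*r)/4 + C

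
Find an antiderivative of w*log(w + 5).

w**2*log(w + 5)/2 - w**2/4 + 5*w/2 - 25*log(w + 5)/2 + C

Use integration by parts with u = log(w + 5), dv = w dw.
Then du = 1/(w + 5) dw and v = w**2/2.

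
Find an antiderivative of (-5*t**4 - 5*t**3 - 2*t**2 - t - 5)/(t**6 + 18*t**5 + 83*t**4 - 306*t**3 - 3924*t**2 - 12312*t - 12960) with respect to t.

Factor the denominator: (t - 6)*(t + 3)*(t + 4)*(t + 5)*(t + 6)**2.
Partial-fraction decomposition: -80197/(864*(t + 6)) - 5471/(72*(t + 6)**2) + 1275/(11*(t + 5)) - 993/(40*(t + 4)) + 145/(81*(t + 3)) - 7643/(142560*(t - 6)).
Integrate each term; A/(t−a) gives A·log|t−a|; A/(t−a)² gives −A/(t−a).

-7643*log(t - 6)/142560 + 145*log(t + 3)/81 - 993*log(t + 4)/40 + 1275*log(t + 5)/11 - 80197*log(t + 6)/864 + 5471/(72*t + 432) + C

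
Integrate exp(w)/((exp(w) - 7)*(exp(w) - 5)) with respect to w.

log(exp(w) - 7)/2 - log(exp(w) - 5)/2 + C

Let u = e^w, du = e^w dw.
The integral becomes ∫ du/((u-7)(u-5)); decompose into partial fractions.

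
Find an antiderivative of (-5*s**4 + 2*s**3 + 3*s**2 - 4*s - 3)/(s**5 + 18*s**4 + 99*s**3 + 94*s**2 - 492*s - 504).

-7*log(s - 2)/192 + log(s + 1)/150 + 362981*log(s + 6)/1600 - 1391*log(s + 7)/6 + 6783/(40*s + 240) + C

Factor the denominator: (s - 2)*(s + 1)*(s + 6)**2*(s + 7).
Partial-fraction decomposition: -1391/(6*(s + 7)) + 362981/(1600*(s + 6)) - 6783/(40*(s + 6)**2) + 1/(150*(s + 1)) - 7/(192*(s - 2)).
Integrate each term; A/(s−a) gives A·log|s−a|; A/(s−a)² gives −A/(s−a).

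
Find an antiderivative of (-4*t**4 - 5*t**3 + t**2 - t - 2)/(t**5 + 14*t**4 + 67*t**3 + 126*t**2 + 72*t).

-log(t)/36 - log(t + 1)/30 - 179*log(t + 3)/18 + 343*log(t + 4)/12 - 1016*log(t + 6)/45 + C

Factor the denominator: t*(t + 1)*(t + 3)*(t + 4)*(t + 6).
Partial-fraction decomposition: -1016/(45*(t + 6)) + 343/(12*(t + 4)) - 179/(18*(t + 3)) - 1/(30*(t + 1)) - 1/(36*t).
Integrate each term: A/(t−a) contributes A·log|t−a|.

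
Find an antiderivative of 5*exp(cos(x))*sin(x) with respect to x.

-5*exp(cos(x)) + C

Let u = cos(x), so du = (-sin(x)) dx.
Rewriting, the integral becomes -5·∫ e^u du = -5·e^u.
Substituting back, u = cos(x).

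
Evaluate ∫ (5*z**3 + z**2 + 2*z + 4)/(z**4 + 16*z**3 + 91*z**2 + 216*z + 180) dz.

-3*log(z + 2) + 64*log(z + 3)/3 - 101*log(z + 5) + 263*log(z + 6)/3 + C

Factor the denominator: (z + 2)*(z + 3)*(z + 5)*(z + 6).
Partial-fraction decomposition: 263/(3*(z + 6)) - 101/(z + 5) + 64/(3*(z + 3)) - 3/(z + 2).
Integrate each term: A/(z−a) contributes A·log|z−a|.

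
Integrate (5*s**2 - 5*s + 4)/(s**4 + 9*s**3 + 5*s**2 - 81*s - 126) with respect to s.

17*log(s - 3)/150 - 34*log(s + 2)/25 + 8*log(s + 3)/3 - 71*log(s + 7)/50 + C

Factor the denominator: (s - 3)*(s + 2)*(s + 3)*(s + 7).
Partial-fraction decomposition: -71/(50*(s + 7)) + 8/(3*(s + 3)) - 34/(25*(s + 2)) + 17/(150*(s - 3)).
Integrate each term: A/(s−a) contributes A·log|s−a|.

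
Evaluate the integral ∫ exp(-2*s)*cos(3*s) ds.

Let I denote the integral. Integrate by parts with u = cos(3*s), dv = exp(-2*s) ds, so v = -exp(-2*s)/2: I = -exp(-2*s)*cos(3*s)/2 − (3/2)·∫ exp(-2*s)*sin(3*s) ds.
Apply parts again with u = sin(3*s), dv = exp(-2*s) ds: ∫ exp(-2*s)*sin(3*s) ds = -exp(-2*s)*sin(3*s)/2 + (3/2)·I. Substituting back brings back I: I = 3*exp(-2*s)*sin(3*s)/4 - exp(-2*s)*cos(3*s)/2 − (9/4)·I.
Solving for I: (1 + 9/4)·I equals the remaining terms, so I = (4/13)·(3*exp(-2*s)*sin(3*s)/4 - exp(-2*s)*cos(3*s)/2).

3*exp(-2*s)*sin(3*s)/13 - 2*exp(-2*s)*cos(3*s)/13 + C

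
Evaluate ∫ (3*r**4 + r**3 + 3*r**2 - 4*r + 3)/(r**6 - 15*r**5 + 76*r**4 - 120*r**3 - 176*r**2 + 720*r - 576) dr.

Factor the denominator: (r - 6)*(r - 4)*(r - 3)*(r - 2)**2*(r + 2).
Partial-fraction decomposition: -21/(1280*(r + 2)) - 421/(64*(r - 2)) - 63/(32*(r - 2)**2) + 96/(5*(r - 3)) - 289/(16*(r - 4)) + 1397/(256*(r - 6)).
Integrate each term; A/(r−a) gives A·log|r−a|; A/(r−a)² gives −A/(r−a).

1397*log(r - 6)/256 - 289*log(r - 4)/16 + 96*log(r - 3)/5 - 421*log(r - 2)/64 - 21*log(r + 2)/1280 + 63/(32*r - 64) + C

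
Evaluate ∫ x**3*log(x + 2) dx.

x**4*log(x + 2)/4 - x**4/16 + x**3/6 - x**2/2 + 2*x - 4*log(x + 2) + C

Use integration by parts with u = log(x + 2), dv = x**3 dx.
Then du = 1/(x + 2) dx and v = x**4/4.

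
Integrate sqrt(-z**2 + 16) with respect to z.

z*sqrt(-z**2 + 16)/2 + 8*asin(z/4) + C

Substitute z = 4·sin(θ), so dz = 4·cos(θ) dθ and the radical becomes sqrt(-z**2 + 16) = 4·cos(θ) by the Pythagorean identity.
Integrate the resulting trig expression in θ, then back-substitute θ = asin(z/4), sin(θ) = z/4, cos(θ) = sqrt(-z**2 + 16)/4 (absorbing any constant into C).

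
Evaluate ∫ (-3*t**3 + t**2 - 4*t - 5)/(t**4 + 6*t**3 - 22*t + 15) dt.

-77*log(t - 1)/288 + 97*log(t + 3)/32 - 415*log(t + 5)/72 + 11/(24*t - 24) + C

Factor the denominator: (t - 1)**2*(t + 3)*(t + 5).
Partial-fraction decomposition: -415/(72*(t + 5)) + 97/(32*(t + 3)) - 77/(288*(t - 1)) - 11/(24*(t - 1)**2).
Integrate each term; A/(t−a) gives A·log|t−a|; A/(t−a)² gives −A/(t−a).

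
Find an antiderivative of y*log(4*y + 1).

y**2*log(4*y + 1)/2 - y**2/4 + y/8 - log(4*y + 1)/32 + C

Use integration by parts with u = log(4*y + 1), dv = y dy.
Then du = 4/(4*y + 1) dy and v = y**2/2.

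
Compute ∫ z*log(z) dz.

Use integration by parts with u = log(z), dv = z dz.
Then du = 1/z dz and v = z**2/2.

z**2*log(z)/2 - z**2/4 + C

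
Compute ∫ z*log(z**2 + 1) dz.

Let u = z**2 + 1, so du = (2*z) dz.
The integral becomes (1/2)·∫ log(u) du; integrate by parts with u′=log(u), dv′=du.

z**2*log(z**2 + 1)/2 - z**2/2 + log(z**2 + 1)/2 + C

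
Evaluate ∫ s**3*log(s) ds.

s**4*log(s)/4 - s**4/16 + C

Use integration by parts with u = log(s), dv = s**3 ds.
Then du = 1/s ds and v = s**4/4.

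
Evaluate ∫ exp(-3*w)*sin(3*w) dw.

Let I denote the integral. Integrate by parts with u = sin(3*w), dv = exp(-3*w) dw, so v = -exp(-3*w)/3: I = -exp(-3*w)*sin(3*w)/3 + ∫ exp(-3*w)*cos(3*w) dw.
Apply parts again with u = cos(3*w), dv = exp(-3*w) dw: ∫ exp(-3*w)*cos(3*w) dw = -exp(-3*w)*cos(3*w)/3 − I. Substituting back brings back I: I = -exp(-3*w)*sin(3*w)/3 - exp(-3*w)*cos(3*w)/3 − I.
Solving for I: (1 + 1)·I equals the remaining terms, so I = (1/2)·(-exp(-3*w)*sin(3*w)/3 - exp(-3*w)*cos(3*w)/3).

-exp(-3*w)*sin(3*w)/6 - exp(-3*w)*cos(3*w)/6 + C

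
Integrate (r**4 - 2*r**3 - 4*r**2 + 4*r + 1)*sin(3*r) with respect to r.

Use integration by parts with u = r**4 - 2*r**3 - 4*r**2 + 4*r + 1, dv = sin(3*r) dr, so v = -cos(3*r)/3.
Apply parts 4 times (tabular method): alternate signs, differentiate u down to 0, integrate dv up.

-r**4*cos(3*r)/3 + 4*r**3*sin(3*r)/9 + 2*r**3*cos(3*r)/3 - 2*r**2*sin(3*r)/3 + 16*r**2*cos(3*r)/9 - 32*r*sin(3*r)/27 - 16*r*cos(3*r)/9 + 16*sin(3*r)/27 - 59*cos(3*r)/81 + C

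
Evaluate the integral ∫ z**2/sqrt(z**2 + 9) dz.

z*sqrt(z**2 + 9)/2 - 9*log(z + sqrt(z**2 + 9))/2 + C

Substitute z = 3·tan(θ), so dz = 3·sec(θ)^2 dθ and the radical becomes sqrt(z**2 + 9) = 3·sec(θ) by the Pythagorean identity.
Integrate the resulting trig expression in θ, then back-substitute tan(θ) = z/3, sec(θ) = sqrt(z**2 + 9)/3 (absorbing any constant into C).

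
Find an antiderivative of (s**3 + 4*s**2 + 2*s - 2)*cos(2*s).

Use integration by parts with u = s**3 + 4*s**2 + 2*s - 2, dv = cos(2*s) ds, so v = sin(2*s)/2.
Apply parts 3 times (tabular method): alternate signs, differentiate u down to 0, integrate dv up.

s**3*sin(2*s)/2 + 2*s**2*sin(2*s) + 3*s**2*cos(2*s)/4 + s*sin(2*s)/4 + 2*s*cos(2*s) - 2*sin(2*s) + cos(2*s)/8 + C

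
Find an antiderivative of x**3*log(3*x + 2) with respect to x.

x**4*log(3*x + 2)/4 - x**4/16 + x**3/18 - x**2/18 + 2*x/27 - 4*log(3*x + 2)/81 + C

Use integration by parts with u = log(3*x + 2), dv = x**3 dx.
Then du = 3/(3*x + 2) dx and v = x**4/4.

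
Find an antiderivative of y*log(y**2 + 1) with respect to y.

Let u = y**2 + 1, so du = (2*y) dy.
The integral becomes (1/2)·∫ log(u) du; integrate by parts with u′=log(u), dv′=du.

y**2*log(y**2 + 1)/2 - y**2/2 + log(y**2 + 1)/2 + C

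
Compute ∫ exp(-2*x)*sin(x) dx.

Let I denote the integral. Integrate by parts with u = sin(x), dv = exp(-2*x) dx, so v = -exp(-2*x)/2: I = -exp(-2*x)*sin(x)/2 + (1/2)·∫ exp(-2*x)*cos(x) dx.
Apply parts again with u = cos(x), dv = exp(-2*x) dx: ∫ exp(-2*x)*cos(x) dx = -exp(-2*x)*cos(x)/2 − (1/2)·I. Substituting back brings back I: I = -exp(-2*x)*sin(x)/2 - exp(-2*x)*cos(x)/4 − (1/4)·I.
Solving for I: (1 + 1/4)·I equals the remaining terms, so I = (4/5)·(-exp(-2*x)*sin(x)/2 - exp(-2*x)*cos(x)/4).

-2*exp(-2*x)*sin(x)/5 - exp(-2*x)*cos(x)/5 + C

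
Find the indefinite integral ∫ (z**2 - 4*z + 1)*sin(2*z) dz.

Use integration by parts with u = z**2 - 4*z + 1, dv = sin(2*z) dz, so v = -cos(2*z)/2.
Apply parts 2 times (tabular method): alternate signs, differentiate u down to 0, integrate dv up.

-z**2*cos(2*z)/2 + z*sin(2*z)/2 + 2*z*cos(2*z) - sin(2*z) - cos(2*z)/4 + C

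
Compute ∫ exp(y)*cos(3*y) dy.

Let I denote the integral. Integrate by parts with u = cos(3*y), dv = exp(y) dy, so v = exp(y): I = exp(y)*cos(3*y) + 3·∫ exp(y)*sin(3*y) dy.
Apply parts again with u = sin(3*y), dv = exp(y) dy: ∫ exp(y)*sin(3*y) dy = exp(y)*sin(3*y) − 3·I. Substituting back brings back I: I = 3*exp(y)*sin(3*y) + exp(y)*cos(3*y) − 9·I.
Solving for I: (1 + 9)·I equals the remaining terms, so I = (1/10)·(3*exp(y)*sin(3*y) + exp(y)*cos(3*y)).

3*exp(y)*sin(3*y)/10 + exp(y)*cos(3*y)/10 + C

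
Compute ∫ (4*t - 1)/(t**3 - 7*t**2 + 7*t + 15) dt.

Factor the denominator: (t - 5)*(t - 3)*(t + 1).
Partial-fraction decomposition: -5/(24*(t + 1)) - 11/(8*(t - 3)) + 19/(12*(t - 5)).
Integrate each term: A/(t−a) contributes A·log|t−a|.

19*log(t - 5)/12 - 11*log(t - 3)/8 - 5*log(t + 1)/24 + C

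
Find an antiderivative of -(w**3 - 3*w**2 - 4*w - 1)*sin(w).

Use integration by parts with u = w**3 - 3*w**2 - 4*w - 1, dv = -sin(w) dw, so v = cos(w).
Apply parts 3 times (tabular method): alternate signs, differentiate u down to 0, integrate dv up.

w**3*cos(w) - 3*w**2*sin(w) - 3*w**2*cos(w) + 6*w*sin(w) - 10*w*cos(w) + 10*sin(w) + 5*cos(w) + C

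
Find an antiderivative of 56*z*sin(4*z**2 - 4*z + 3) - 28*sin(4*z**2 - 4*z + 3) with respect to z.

Let u = 4*z**2 - 4*z + 3, so du = (8*z - 4) dz.
Rewriting, the integral becomes 7·∫ sin(u) du = 7·-cos(u).
Substituting back, u = 4*z**2 - 4*z + 3.

-7*cos(4*z**2 - 4*z + 3) + C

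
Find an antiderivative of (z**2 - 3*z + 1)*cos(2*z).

Use integration by parts with u = z**2 - 3*z + 1, dv = cos(2*z) dz, so v = sin(2*z)/2.
Apply parts 2 times (tabular method): alternate signs, differentiate u down to 0, integrate dv up.

z**2*sin(2*z)/2 - 3*z*sin(2*z)/2 + z*cos(2*z)/2 + sin(2*z)/4 - 3*cos(2*z)/4 + C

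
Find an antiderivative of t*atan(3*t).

Use integration by parts with u = arctan(3*t), dv = t dt.
Then du = 3/(9*t**2 + 1) dt.

t**2*atan(3*t)/2 - t/6 + atan(3*t)/18 + C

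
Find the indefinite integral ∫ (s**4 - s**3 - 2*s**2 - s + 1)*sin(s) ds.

-s**4*cos(s) + 4*s**3*sin(s) + s**3*cos(s) - 3*s**2*sin(s) + 14*s**2*cos(s) - 28*s*sin(s) - 5*s*cos(s) + 5*sin(s) - 29*cos(s) + C

Use integration by parts with u = s**4 - s**3 - 2*s**2 - s + 1, dv = sin(s) ds, so v = -cos(s).
Apply parts 4 times (tabular method): alternate signs, differentiate u down to 0, integrate dv up.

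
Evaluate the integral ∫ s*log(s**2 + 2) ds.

s**2*log(s**2 + 2)/2 - s**2/2 + log(s**2 + 2) + C

Let u = s**2 + 2, so du = (2*s) ds.
The integral becomes (1/2)·∫ log(u) du; integrate by parts with u′=log(u), dv′=du.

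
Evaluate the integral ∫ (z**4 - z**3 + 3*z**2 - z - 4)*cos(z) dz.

Use integration by parts with u = z**4 - z**3 + 3*z**2 - z - 4, dv = cos(z) dz, so v = sin(z).
Apply parts 4 times (tabular method): alternate signs, differentiate u down to 0, integrate dv up.

z**4*sin(z) - z**3*sin(z) + 4*z**3*cos(z) - 9*z**2*sin(z) - 3*z**2*cos(z) + 5*z*sin(z) - 18*z*cos(z) + 14*sin(z) + 5*cos(z) + C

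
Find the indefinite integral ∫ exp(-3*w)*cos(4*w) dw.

4*exp(-3*w)*sin(4*w)/25 - 3*exp(-3*w)*cos(4*w)/25 + C

Let I denote the integral. Integrate by parts with u = cos(4*w), dv = exp(-3*w) dw, so v = -exp(-3*w)/3: I = -exp(-3*w)*cos(4*w)/3 − (4/3)·∫ exp(-3*w)*sin(4*w) dw.
Apply parts again with u = sin(4*w), dv = exp(-3*w) dw: ∫ exp(-3*w)*sin(4*w) dw = -exp(-3*w)*sin(4*w)/3 + (4/3)·I. Substituting back brings back I: I = 4*exp(-3*w)*sin(4*w)/9 - exp(-3*w)*cos(4*w)/3 − (16/9)·I.
Solving for I: (1 + 16/9)·I equals the remaining terms, so I = (9/25)·(4*exp(-3*w)*sin(4*w)/9 - exp(-3*w)*cos(4*w)/3).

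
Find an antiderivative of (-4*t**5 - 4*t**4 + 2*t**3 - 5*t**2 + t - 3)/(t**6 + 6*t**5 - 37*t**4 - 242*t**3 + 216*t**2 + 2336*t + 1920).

-14873*log(t - 5)/5346 + 5071*log(t - 4)/3200 - 11*log(t + 1)/1350 + 270763*log(t + 4)/31104 - 25299*log(t + 6)/2200 + 2857/(432*t + 1728) + C

Factor the denominator: (t - 5)*(t - 4)*(t + 1)*(t + 4)**2*(t + 6).
Partial-fraction decomposition: -25299/(2200*(t + 6)) + 270763/(31104*(t + 4)) - 2857/(432*(t + 4)**2) - 11/(1350*(t + 1)) + 5071/(3200*(t - 4)) - 14873/(5346*(t - 5)).
Integrate each term; A/(t−a) gives A·log|t−a|; A/(t−a)² gives −A/(t−a).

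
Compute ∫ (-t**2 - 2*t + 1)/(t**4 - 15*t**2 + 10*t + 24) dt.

Factor the denominator: (t - 3)*(t - 2)*(t + 1)*(t + 4).
Partial-fraction decomposition: 1/(18*(t + 4)) + 1/(18*(t + 1)) + 7/(18*(t - 2)) - 1/(2*(t - 3)).
Integrate each term: A/(t−a) contributes A·log|t−a|.

-log(t - 3)/2 + 7*log(t - 2)/18 + log(t**2 + 5*t + 4)/18 + C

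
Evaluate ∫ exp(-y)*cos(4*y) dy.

Let I denote the integral. Integrate by parts with u = cos(4*y), dv = exp(-y) dy, so v = -exp(-y): I = -exp(-y)*cos(4*y) − 4·∫ exp(-y)*sin(4*y) dy.
Apply parts again with u = sin(4*y), dv = exp(-y) dy: ∫ exp(-y)*sin(4*y) dy = -exp(-y)*sin(4*y) + 4·I. Substituting back brings back I: I = 4*exp(-y)*sin(4*y) - exp(-y)*cos(4*y) − 16·I.
Solving for I: (1 + 16)·I equals the remaining terms, so I = (1/17)·(4*exp(-y)*sin(4*y) - exp(-y)*cos(4*y)).

4*exp(-y)*sin(4*y)/17 - exp(-y)*cos(4*y)/17 + C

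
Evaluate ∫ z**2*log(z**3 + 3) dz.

Let u = z**3 + 3, so du = (3*z**2) dz.
The integral becomes (1/3)·∫ log(u) du; integrate by parts with u′=log(u), dv′=du.

z**3*log(z**3 + 3)/3 - z**3/3 + log(z**3 + 3) + C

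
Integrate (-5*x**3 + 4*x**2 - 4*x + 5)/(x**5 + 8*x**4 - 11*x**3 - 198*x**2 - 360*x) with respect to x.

-log(x)/72 - 3*log(x - 5)/22 + 47*log(x + 3)/18 - 45*log(x + 4)/8 + 1253*log(x + 6)/396 + C

Factor the denominator: x*(x - 5)*(x + 3)*(x + 4)*(x + 6).
Partial-fraction decomposition: 1253/(396*(x + 6)) - 45/(8*(x + 4)) + 47/(18*(x + 3)) - 3/(22*(x - 5)) - 1/(72*x).
Integrate each term: A/(x−a) contributes A·log|x−a|.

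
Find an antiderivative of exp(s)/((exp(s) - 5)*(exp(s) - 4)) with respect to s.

Let u = e^s, du = e^s ds.
The integral becomes ∫ du/((u-5)(u-4)); decompose into partial fractions.

log(exp(s) - 5) - log(exp(s) - 4) + C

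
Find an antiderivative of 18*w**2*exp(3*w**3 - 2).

Let u = 3*w**3 - 2, so du = (9*w**2) dw.
Rewriting, the integral becomes 2·∫ e^u du = 2·e^u.
Substituting back, u = 3*w**3 - 2.

2*exp(3*w**3 - 2) + C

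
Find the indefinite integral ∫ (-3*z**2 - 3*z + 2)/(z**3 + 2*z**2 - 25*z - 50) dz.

Factor the denominator: (z - 5)*(z + 2)*(z + 5).
Partial-fraction decomposition: -29/(15*(z + 5)) + 4/(21*(z + 2)) - 44/(35*(z - 5)).
Integrate each term: A/(z−a) contributes A·log|z−a|.

-44*log(z - 5)/35 + 4*log(z + 2)/21 - 29*log(z + 5)/15 + C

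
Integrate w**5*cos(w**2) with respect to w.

Let u = w², du = 2w dw; rewrite as (1/2)∫ u^2·cos(1u) du.
Now integrate by parts 2 times.

w**4*sin(w**2)/2 + w**2*cos(w**2) - sin(w**2) + C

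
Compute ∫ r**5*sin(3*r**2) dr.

Let u = r², du = 2r dr; rewrite as (1/2)∫ u^2·sin(3u) du.
Now integrate by parts 2 times.

-r**4*cos(3*r**2)/6 + r**2*sin(3*r**2)/9 + cos(3*r**2)/27 + C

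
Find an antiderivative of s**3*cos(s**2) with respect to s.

Let u = s², du = 2s ds; rewrite as (1/2)∫ u^1·cos(1u) du.
Now integrate by parts 1 time.

s**2*sin(s**2)/2 + cos(s**2)/2 + C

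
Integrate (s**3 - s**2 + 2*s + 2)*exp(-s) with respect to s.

(-s**3 - 2*s**2 - 6*s - 8)*exp(-s) + C

Use integration by parts with u = s**3 - s**2 + 2*s + 2, dv = exp(-s) ds, so v = -exp(-s).
Apply parts 3 times (tabular method): alternate signs, differentiate u down to 0, integrate dv up.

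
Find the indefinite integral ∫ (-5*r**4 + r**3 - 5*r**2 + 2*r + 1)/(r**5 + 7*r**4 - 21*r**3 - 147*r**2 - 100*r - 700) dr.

Factor the denominator: (r - 5)*(r + 5)*(r + 7)*(r**2 + 4).
Partial-fraction decomposition: -(45*r - 421)/(1537*(r**2 + 4)) - 2101/(212*(r + 7)) + 846/(145*(r + 5)) - 519/(580*(r - 5)).
Integrate each term; A/(r−a) gives A·log|r−a|; the (Br+D)/(r²+p²) term gives a log and an atan.

-519*log(r - 5)/580 + 846*log(r + 5)/145 - 2101*log(r + 7)/212 - 45*log(r**2 + 4)/3074 + 421*atan(r/2)/3074 + C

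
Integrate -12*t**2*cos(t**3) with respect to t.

Let u = t**3, so du = (3*t**2) dt.
Rewriting, the integral becomes -4·∫ cos(u) du = -4·sin(u).
Substituting back, u = t**3.

-4*sin(t**3) + C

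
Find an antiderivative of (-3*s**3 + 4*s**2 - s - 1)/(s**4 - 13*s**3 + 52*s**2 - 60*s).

log(s)/60 - 511*log(s - 6)/24 + 281*log(s - 5)/15 - 11*log(s - 2)/24 + C

Factor the denominator: s*(s - 6)*(s - 5)*(s - 2).
Partial-fraction decomposition: -11/(24*(s - 2)) + 281/(15*(s - 5)) - 511/(24*(s - 6)) + 1/(60*s).
Integrate each term: A/(s−a) contributes A·log|s−a|.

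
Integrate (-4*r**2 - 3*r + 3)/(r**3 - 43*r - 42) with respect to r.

-107*log(r - 7)/52 - log(r + 1)/20 - 123*log(r + 6)/65 + C

Factor the denominator: (r - 7)*(r + 1)*(r + 6).
Partial-fraction decomposition: -123/(65*(r + 6)) - 1/(20*(r + 1)) - 107/(52*(r - 7)).
Integrate each term: A/(r−a) contributes A·log|r−a|.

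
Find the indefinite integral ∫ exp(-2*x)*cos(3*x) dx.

3*exp(-2*x)*sin(3*x)/13 - 2*exp(-2*x)*cos(3*x)/13 + C

Let I denote the integral. Integrate by parts with u = cos(3*x), dv = exp(-2*x) dx, so v = -exp(-2*x)/2: I = -exp(-2*x)*cos(3*x)/2 − (3/2)·∫ exp(-2*x)*sin(3*x) dx.
Apply parts again with u = sin(3*x), dv = exp(-2*x) dx: ∫ exp(-2*x)*sin(3*x) dx = -exp(-2*x)*sin(3*x)/2 + (3/2)·I. Substituting back brings back I: I = 3*exp(-2*x)*sin(3*x)/4 - exp(-2*x)*cos(3*x)/2 − (9/4)·I.
Solving for I: (1 + 9/4)·I equals the remaining terms, so I = (4/13)·(3*exp(-2*x)*sin(3*x)/4 - exp(-2*x)*cos(3*x)/2).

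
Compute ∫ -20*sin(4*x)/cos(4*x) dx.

Let u = cos(4*x), so du = (-4*sin(4*x)) dx.
Rewriting, the integral becomes 5·∫ 1/u du = 5·log(u).
Substituting back, u = cos(4*x).

5*log(cos(4*x)) + C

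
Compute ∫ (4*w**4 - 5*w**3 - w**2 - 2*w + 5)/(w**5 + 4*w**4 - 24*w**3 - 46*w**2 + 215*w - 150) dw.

Factor the denominator: (w - 3)*(w - 2)*(w - 1)*(w + 5)**2.
Partial-fraction decomposition: 24323/(8064*(w + 5)) - 445/(48*(w + 5)**2) + 1/(72*(w - 1)) - 3/(7*(w - 2)) + 179/(128*(w - 3)).
Integrate each term; A/(w−a) gives A·log|w−a|; A/(w−a)² gives −A/(w−a).

179*log(w - 3)/128 - 3*log(w - 2)/7 + log(w - 1)/72 + 24323*log(w + 5)/8064 + 445/(48*w + 240) + C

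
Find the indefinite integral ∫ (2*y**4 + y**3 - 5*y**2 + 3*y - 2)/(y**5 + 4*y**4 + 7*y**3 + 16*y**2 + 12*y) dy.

Factor the denominator: y*(y + 1)*(y + 3)*(y**2 + 4).
Partial-fraction decomposition: (33*y - 398)/(130*(y**2 + 4)) + 79/(78*(y + 3)) + 9/(10*(y + 1)) - 1/(6*y).
Integrate each term; A/(y−a) gives A·log|y−a|; the (By+D)/(y²+p²) term gives a log and an atan.

-log(y)/6 + 9*log(y + 1)/10 + 79*log(y + 3)/78 + 33*log(y**2 + 4)/260 - 199*atan(y/2)/130 + C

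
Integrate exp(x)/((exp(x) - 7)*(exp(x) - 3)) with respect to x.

Let u = e^x, du = e^x dx.
The integral becomes ∫ du/((u-7)(u-3)); decompose into partial fractions.

log(exp(x) - 7)/4 - log(exp(x) - 3)/4 + C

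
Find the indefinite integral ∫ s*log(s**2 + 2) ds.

Let u = s**2 + 2, so du = (2*s) ds.
The integral becomes (1/2)·∫ log(u) du; integrate by parts with u′=log(u), dv′=du.

s**2*log(s**2 + 2)/2 - s**2/2 + log(s**2 + 2) + C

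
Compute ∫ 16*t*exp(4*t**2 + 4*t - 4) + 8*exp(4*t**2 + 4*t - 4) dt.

Let u = 4*t**2 + 4*t - 4, so du = (8*t + 4) dt.
Rewriting, the integral becomes 2·∫ e^u du = 2·e^u.
Substituting back, u = 4*t**2 + 4*t - 4.

2*exp(4*t**2 + 4*t - 4) + C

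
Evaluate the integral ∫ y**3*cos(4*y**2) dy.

Let u = y², du = 2y dy; rewrite as (1/2)∫ u^1·cos(4u) du.
Now integrate by parts 1 time.

y**2*sin(4*y**2)/8 + cos(4*y**2)/32 + C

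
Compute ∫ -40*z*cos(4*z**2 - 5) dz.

Let u = 4*z**2 - 5, so du = (8*z) dz.
Rewriting, the integral becomes -5·∫ cos(u) du = -5·sin(u).
Substituting back, u = 4*z**2 - 5.

-5*sin(4*z**2 - 5) + C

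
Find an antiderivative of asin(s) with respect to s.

Use integration by parts with u = arcsin(s), dv = ds.
Then du = 1/sqrt(-s**2 + 1) ds.

s*asin(s) + sqrt(-s**2 + 1) + C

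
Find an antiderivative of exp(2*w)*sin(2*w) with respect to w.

Let I denote the integral. Integrate by parts with u = sin(2*w), dv = exp(2*w) dw, so v = exp(2*w)/2: I = exp(2*w)*sin(2*w)/2 − ∫ exp(2*w)*cos(2*w) dw.
Apply parts again with u = cos(2*w), dv = exp(2*w) dw: ∫ exp(2*w)*cos(2*w) dw = exp(2*w)*cos(2*w)/2 + I. Substituting back brings back I: I = exp(2*w)*sin(2*w)/2 - exp(2*w)*cos(2*w)/2 − I.
Solving for I: (1 + 1)·I equals the remaining terms, so I = (1/2)·(exp(2*w)*sin(2*w)/2 - exp(2*w)*cos(2*w)/2).

exp(2*w)*sin(2*w)/4 - exp(2*w)*cos(2*w)/4 + C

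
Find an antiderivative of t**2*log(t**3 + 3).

Let u = t**3 + 3, so du = (3*t**2) dt.
The integral becomes (1/3)·∫ log(u) du; integrate by parts with u′=log(u), dv′=du.

t**3*log(t**3 + 3)/3 - t**3/3 + log(t**3 + 3) + C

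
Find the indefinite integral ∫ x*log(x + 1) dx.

Use integration by parts with u = log(x + 1), dv = x dx.
Then du = 1/(x + 1) dx and v = x**2/2.

x**2*log(x + 1)/2 - x**2/4 + x/2 - log(x + 1)/2 + C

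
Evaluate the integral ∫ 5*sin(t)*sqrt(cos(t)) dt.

-10*cos(t)**(3/2)/3 + C

Let u = cos(t), so du = (-sin(t)) dt.
Rewriting, the integral becomes -5·∫ √u du = -5·(2/3)u^(3/2).
Substituting back, u = cos(t).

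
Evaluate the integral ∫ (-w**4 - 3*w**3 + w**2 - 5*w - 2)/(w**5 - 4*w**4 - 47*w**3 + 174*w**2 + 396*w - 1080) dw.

-485*log(w - 6)/108 + 167*log(w - 5)/44 - log(w - 2)/10 - 11*log(w + 3)/540 - 73*log(w + 6)/396 + C

Factor the denominator: (w - 6)*(w - 5)*(w - 2)*(w + 3)*(w + 6).
Partial-fraction decomposition: -73/(396*(w + 6)) - 11/(540*(w + 3)) - 1/(10*(w - 2)) + 167/(44*(w - 5)) - 485/(108*(w - 6)).
Integrate each term: A/(w−a) contributes A·log|w−a|.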